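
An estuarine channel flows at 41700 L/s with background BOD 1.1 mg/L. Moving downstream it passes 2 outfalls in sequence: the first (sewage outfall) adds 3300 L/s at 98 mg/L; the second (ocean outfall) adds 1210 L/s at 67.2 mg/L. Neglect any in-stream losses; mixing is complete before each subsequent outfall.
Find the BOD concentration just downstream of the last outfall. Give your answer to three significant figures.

9.75 mg/L

Below outfall 1: Q → 45000 L/s, C = (41700·1.100 + 3300·98.00)/45000 = 8.206 mg/L.
Below outfall 2: Q → 46210 L/s, C = (45000·8.206 + 1210·67.20)/46210 = 9.751 mg/L.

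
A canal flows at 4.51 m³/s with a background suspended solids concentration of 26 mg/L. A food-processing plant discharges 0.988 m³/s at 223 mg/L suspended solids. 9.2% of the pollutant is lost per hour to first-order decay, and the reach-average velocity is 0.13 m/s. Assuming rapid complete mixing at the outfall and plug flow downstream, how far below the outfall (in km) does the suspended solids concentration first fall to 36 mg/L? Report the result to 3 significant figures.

2.59 km

Mixed concentration C = ΣQC/ΣQ = (4.510·26.00 + 0.9880·223.0) / 5.498 = 337.6/5.498 = 61.40 mg/L.
9.2%/h lost → k = −ln(1 − 0.092) = 0.09651 h⁻¹.
Set 61.40·exp(−k·t) = 36 → t = ln(61.40/36)/k = 19920 s = 5.532 h.
Distance = v·t = 0.13·19920 = 2589 m = 2.589 km.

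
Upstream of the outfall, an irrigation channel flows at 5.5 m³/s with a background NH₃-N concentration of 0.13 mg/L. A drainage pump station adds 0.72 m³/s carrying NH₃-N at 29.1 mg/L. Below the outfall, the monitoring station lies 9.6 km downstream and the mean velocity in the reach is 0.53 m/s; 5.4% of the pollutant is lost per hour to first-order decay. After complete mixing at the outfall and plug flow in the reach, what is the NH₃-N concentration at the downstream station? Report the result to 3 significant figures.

2.63 mg/L

After mixing, C = (5.500·0.1300 + 0.7200·29.10) / 6.220 = 21.67/6.220 = 3.483 mg/L.
Travel time t = 9.6·1000 / 0.53 = 18110 s = 5.031 h.
5.4%/h lost → k = −ln(1 − 0.054) = 0.05551 h⁻¹.
Decay over the reach: 3.483·exp(−kt) = 3.483·0.7563 = 2.635 mg/L.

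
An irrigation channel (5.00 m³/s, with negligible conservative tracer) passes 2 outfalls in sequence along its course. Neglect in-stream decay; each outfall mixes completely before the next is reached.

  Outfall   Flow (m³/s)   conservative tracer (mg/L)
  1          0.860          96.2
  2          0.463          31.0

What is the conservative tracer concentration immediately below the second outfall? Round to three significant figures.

Below outfall 1: Q → 5.860 m³/s, C = (5.000·0 + 0.8600·96.20)/5.860 = 14.12 mg/L.
Below outfall 2: Q → 6.323 m³/s, C = (5.860·14.12 + 0.4630·31.00)/6.323 = 15.35 mg/L.

15.4 mg/L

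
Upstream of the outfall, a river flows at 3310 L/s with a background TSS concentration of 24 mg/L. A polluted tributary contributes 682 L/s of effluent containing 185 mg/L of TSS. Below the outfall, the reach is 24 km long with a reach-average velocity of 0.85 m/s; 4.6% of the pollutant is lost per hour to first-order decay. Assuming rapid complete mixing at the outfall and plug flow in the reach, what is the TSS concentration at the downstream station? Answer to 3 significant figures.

Mass balance: C = (3310·24.00 + 682.0·185.0) / 3992 = 205600/3992 = 51.51 mg/L.
Travel time t = 24·1000 / 0.85 = 28240 s = 7.843 h.
4.6%/h lost → k = −ln(1 − 0.046) = 0.04709 h⁻¹.
Applying C = C₀e^(−kt): 51.51 × 0.6912 = 35.60 mg/L.

35.6 mg/L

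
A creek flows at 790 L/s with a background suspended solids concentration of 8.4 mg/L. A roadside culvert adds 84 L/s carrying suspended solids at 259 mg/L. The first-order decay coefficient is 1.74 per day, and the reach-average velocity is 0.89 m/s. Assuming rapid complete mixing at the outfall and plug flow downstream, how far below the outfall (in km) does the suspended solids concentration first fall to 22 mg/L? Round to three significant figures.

17.2 km

Conservation of mass: C = (790.0·8.400 + 84.00·259.0) / 874.0 = 28390/874.0 = 32.49 mg/L.
Set 32.49·exp(−k·t) = 22 → t = ln(32.49/22)/k = 19350 s = 5.376 h.
Distance = v·t = 0.89·19350 = 17220 m = 17.22 km.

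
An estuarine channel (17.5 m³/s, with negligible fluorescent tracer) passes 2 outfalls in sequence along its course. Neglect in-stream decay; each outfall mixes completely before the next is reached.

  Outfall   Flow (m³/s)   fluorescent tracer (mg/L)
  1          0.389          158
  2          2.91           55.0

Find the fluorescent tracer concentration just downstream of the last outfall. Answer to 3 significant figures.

After outfall 1: Q = 17.50 + 0.3890 = 17.89 m³/s; C = (17.50·0 + 0.3890·158.0)/17.89 = 3.436 mg/L.
After outfall 2: Q = 17.89 + 2.910 = 20.80 m³/s; C = (17.89·3.436 + 2.910·55.00)/20.80 = 10.65 mg/L.

10.7 mg/L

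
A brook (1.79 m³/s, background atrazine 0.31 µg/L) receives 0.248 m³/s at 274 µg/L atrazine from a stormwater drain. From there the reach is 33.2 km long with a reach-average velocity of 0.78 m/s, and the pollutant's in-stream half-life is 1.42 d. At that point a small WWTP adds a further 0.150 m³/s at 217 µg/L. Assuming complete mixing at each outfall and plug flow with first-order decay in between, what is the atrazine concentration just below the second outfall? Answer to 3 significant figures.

39.5 µg/L

Conservation of mass: C = (1.790·0.3100 + 0.2480·274.0) / 2.038 = 68.51/2.038 = 33.61 µg/L; combined flow 2.038 m³/s.
Travel time t = 33.2·1000 / 0.78 = 42560 s = 11.82 h.
Half-life 1.42 d → k = ln 2 / 1.42 = 0.4881 d⁻¹.
First-order decay: C = 33.61·exp(−k·t) = 33.61·0.7863 = 26.43 µg/L.
At the second outfall, C = (2.038·26.43 + 0.1500·217.0) / (2.038 + 0.1500) = 39.49 µg/L.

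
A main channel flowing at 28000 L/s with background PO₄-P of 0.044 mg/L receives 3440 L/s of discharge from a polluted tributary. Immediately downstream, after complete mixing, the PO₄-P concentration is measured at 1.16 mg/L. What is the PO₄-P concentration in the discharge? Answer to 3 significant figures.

10.2 mg/L

Mass balance: 28000·0.04400 + 3440·Cₑ = 31440·1.160
→ Cₑ = (31440·1.160 − 28000·0.04400) / 3440 = 10.24 mg/L.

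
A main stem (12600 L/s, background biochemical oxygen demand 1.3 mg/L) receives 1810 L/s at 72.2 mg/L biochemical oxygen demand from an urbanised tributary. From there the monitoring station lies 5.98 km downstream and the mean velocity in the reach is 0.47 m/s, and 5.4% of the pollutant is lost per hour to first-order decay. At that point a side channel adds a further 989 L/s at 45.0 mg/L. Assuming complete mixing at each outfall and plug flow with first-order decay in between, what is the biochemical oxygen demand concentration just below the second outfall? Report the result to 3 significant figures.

10.7 mg/L

Conservation of mass: C = (12600·1.300 + 1810·72.20) / 14410 = 147100/14410 = 10.21 mg/L; combined flow 14410 L/s.
Travel time t = 5.98·1000 / 0.47 = 12720 s = 3.534 h.
5.4%/h lost → k = −ln(1 − 0.054) = 0.05551 h⁻¹.
Decay over the reach: 10.21·exp(−kt) = 10.21·0.8218 = 8.387 mg/L.
At the second outfall, C = (14410·8.387 + 989.0·45.00) / (14410 + 989.0) = 10.74 mg/L.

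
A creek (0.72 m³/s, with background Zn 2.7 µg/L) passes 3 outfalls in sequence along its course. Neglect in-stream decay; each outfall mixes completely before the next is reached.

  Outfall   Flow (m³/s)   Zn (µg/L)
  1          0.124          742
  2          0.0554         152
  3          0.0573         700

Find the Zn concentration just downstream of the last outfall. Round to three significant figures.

149 µg/L

Below outfall 1: Q → 0.8440 m³/s, C = (0.7200·2.700 + 0.1240·742.0)/0.8440 = 111.3 µg/L.
Below outfall 2: Q → 0.8994 m³/s, C = (0.8440·111.3 + 0.05540·152.0)/0.8994 = 113.8 µg/L.
Below outfall 3: Q → 0.9567 m³/s, C = (0.8994·113.8 + 0.05730·700.0)/0.9567 = 148.9 µg/L.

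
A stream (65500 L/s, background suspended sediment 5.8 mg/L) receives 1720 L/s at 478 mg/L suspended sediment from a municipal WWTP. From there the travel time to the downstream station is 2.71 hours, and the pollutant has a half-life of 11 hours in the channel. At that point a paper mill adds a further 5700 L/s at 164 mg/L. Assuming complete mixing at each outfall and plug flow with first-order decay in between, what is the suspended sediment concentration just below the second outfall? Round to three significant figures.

26.7 mg/L

Flow-weighted average: C = (65500·5.800 + 1720·478.0) / 67220 = 1202000/67220 = 17.88 mg/L; combined flow 67220 L/s.
Half-life 11 h → k = ln 2 / 11 = 0.06301 h⁻¹ = 1.512 d⁻¹.
After decay, C = 17.88 × e^(−kt) = 17.88 × 0.8430 = 15.08 mg/L.
At the second outfall, C = (67220·15.08 + 5700·164.0) / (67220 + 5700) = 26.72 mg/L.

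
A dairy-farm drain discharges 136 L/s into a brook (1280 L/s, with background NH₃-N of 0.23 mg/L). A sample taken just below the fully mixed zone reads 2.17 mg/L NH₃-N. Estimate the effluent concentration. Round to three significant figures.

Mass balance: 1280·0.2300 + 136.0·Cₑ = 1416·2.170
→ Cₑ = (1416·2.170 − 1280·0.2300) / 136.0 = 20.43 mg/L.

20.4 mg/L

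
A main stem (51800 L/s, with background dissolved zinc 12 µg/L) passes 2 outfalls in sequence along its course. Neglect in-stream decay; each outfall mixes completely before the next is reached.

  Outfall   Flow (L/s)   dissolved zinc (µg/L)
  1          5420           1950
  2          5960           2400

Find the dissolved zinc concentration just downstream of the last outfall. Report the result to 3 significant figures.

404 µg/L

Outfall 1: combined Q = 57220 L/s; C = (51800·12.00 + 5420·1950)/57220 = 195.6 µg/L.
Outfall 2: combined Q = 63180 L/s; C = (57220·195.6 + 5960·2400)/63180 = 403.5 µg/L.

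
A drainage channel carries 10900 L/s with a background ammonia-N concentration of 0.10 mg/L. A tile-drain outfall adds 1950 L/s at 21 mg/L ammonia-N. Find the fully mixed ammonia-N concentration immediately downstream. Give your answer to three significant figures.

Flow-weighted average: C = (10900·0.1000 + 1950·21.00) / 12850 = 42040/12850 = 3.272 mg/L.

3.27 mg/L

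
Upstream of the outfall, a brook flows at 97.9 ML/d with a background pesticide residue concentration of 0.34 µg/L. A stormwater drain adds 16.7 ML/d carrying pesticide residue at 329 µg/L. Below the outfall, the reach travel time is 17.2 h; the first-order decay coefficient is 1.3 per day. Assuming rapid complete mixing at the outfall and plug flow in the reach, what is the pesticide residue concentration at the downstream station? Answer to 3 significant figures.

Conservation of mass: C = (97.90·0.3400 + 16.70·329.0) / 114.6 = 5528/114.6 = 48.23 µg/L.
Decay over the reach: 48.23·exp(−kt) = 48.23·0.3939 = 19.00 µg/L.

19.0 µg/L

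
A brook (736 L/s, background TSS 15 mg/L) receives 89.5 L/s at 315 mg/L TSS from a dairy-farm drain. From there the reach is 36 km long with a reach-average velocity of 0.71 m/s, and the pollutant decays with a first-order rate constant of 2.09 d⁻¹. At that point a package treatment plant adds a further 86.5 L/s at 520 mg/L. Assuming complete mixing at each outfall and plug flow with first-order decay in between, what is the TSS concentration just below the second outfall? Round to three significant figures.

After mixing, C = (736.0·15.00 + 89.50·315.0) / 825.5 = 39230/825.5 = 47.53 mg/L; combined flow 825.5 L/s.
Travel time t = 36·1000 / 0.71 = 50700 s = 14.08 h.
Decay over the reach: 47.53·exp(−kt) = 47.53·0.2933 = 13.94 mg/L.
Second outfall: C = (825.5·13.94 + 86.50·520.0)/912.0 = 61.94 mg/L.

61.9 mg/L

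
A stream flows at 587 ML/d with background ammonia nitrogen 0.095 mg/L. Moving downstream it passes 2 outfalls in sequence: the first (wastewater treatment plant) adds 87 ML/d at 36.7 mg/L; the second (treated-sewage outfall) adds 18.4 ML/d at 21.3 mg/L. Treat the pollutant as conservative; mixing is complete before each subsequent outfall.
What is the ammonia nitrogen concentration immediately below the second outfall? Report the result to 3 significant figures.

After outfall 1: Q = 587.0 + 87.00 = 674.0 ML/d; C = (587.0·0.09500 + 87.00·36.70)/674.0 = 4.820 mg/L.
After outfall 2: Q = 674.0 + 18.40 = 692.4 ML/d; C = (674.0·4.820 + 18.40·21.30)/692.4 = 5.258 mg/L.

5.26 mg/L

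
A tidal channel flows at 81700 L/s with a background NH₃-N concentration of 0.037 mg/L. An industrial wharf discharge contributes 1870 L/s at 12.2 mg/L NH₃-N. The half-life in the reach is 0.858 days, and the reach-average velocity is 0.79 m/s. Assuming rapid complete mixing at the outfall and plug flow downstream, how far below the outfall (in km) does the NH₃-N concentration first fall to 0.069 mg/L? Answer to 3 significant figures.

Mass balance: C = (81700·0.03700 + 1870·12.20) / 83570 = 25840/83570 = 0.3092 mg/L.
Half-life 0.858 d → k = ln 2 / 0.858 = 0.8079 d⁻¹.
Set 0.3092·exp(−k·t) = 0.069 → t = ln(0.3092/0.069)/k = 160400 s = 44.56 h.
Distance = v·t = 0.79·160400 = 126700 m = 126.7 km.

127 km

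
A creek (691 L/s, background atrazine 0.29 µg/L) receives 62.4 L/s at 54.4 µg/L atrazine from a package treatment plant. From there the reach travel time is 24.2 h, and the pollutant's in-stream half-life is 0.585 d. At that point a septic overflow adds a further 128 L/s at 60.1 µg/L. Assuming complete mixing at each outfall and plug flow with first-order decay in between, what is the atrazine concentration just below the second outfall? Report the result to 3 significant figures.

Conservation of mass: C = (691.0·0.2900 + 62.40·54.40) / 753.4 = 3595/753.4 = 4.772 µg/L; combined flow 753.4 L/s.
Half-life 0.585 d → k = ln 2 / 0.585 = 1.185 d⁻¹.
After decay, C = 4.772 × e^(−kt) = 4.772 × 0.3028 = 1.445 µg/L.
Second outfall: C = (753.4·1.445 + 128.0·60.10)/881.4 = 9.963 µg/L.

9.96 µg/L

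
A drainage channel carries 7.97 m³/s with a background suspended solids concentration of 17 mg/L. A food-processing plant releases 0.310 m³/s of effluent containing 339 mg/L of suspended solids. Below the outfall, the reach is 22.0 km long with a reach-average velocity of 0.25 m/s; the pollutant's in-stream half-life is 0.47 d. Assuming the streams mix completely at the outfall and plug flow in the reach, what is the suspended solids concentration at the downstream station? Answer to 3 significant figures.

6.47 mg/L

Conservation of mass: C = (7.970·17.00 + 0.3100·339.0) / 8.280 = 240.6/8.280 = 29.06 mg/L.
Travel time t = 22.0·1000 / 0.25 = 88000 s = 24.44 h.
Half-life 0.47 d → k = ln 2 / 0.47 = 1.475 d⁻¹.
First-order decay: C = 29.06·exp(−k·t) = 29.06·0.2227 = 6.470 mg/L.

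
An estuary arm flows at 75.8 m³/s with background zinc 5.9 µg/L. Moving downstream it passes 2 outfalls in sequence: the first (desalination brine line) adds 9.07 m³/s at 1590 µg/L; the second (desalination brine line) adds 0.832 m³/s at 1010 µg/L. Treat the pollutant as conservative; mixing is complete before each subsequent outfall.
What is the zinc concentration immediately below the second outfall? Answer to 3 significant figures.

Below outfall 1: Q → 84.87 m³/s, C = (75.80·5.900 + 9.070·1590)/84.87 = 175.2 µg/L.
Below outfall 2: Q → 85.70 m³/s, C = (84.87·175.2 + 0.8320·1010)/85.70 = 183.3 µg/L.

183 µg/L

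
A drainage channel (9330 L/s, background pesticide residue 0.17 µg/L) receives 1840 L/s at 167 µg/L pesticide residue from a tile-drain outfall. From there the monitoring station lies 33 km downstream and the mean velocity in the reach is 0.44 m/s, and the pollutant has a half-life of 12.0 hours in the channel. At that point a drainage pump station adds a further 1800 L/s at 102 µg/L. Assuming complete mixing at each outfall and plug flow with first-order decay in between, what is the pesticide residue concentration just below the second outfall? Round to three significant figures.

After mixing, C = (9330·0.1700 + 1840·167.0) / 11170 = 308900/11170 = 27.65 µg/L; combined flow 11170 L/s.
Travel time t = 33·1000 / 0.44 = 75000 s = 20.83 h.
Half-life 12.0 h → k = ln 2 / 12.0 = 0.05776 h⁻¹ = 1.386 d⁻¹.
Decay over the reach: 27.65·exp(−kt) = 27.65·0.3002 = 8.300 µg/L.
At the second outfall, C = (11170·8.300 + 1800·102.0) / (11170 + 1800) = 21.30 µg/L.

21.3 µg/L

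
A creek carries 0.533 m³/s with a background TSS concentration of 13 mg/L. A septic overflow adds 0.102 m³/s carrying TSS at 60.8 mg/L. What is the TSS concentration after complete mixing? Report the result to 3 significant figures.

20.7 mg/L

Flow-weighted average: C = (0.5330·13.00 + 0.1020·60.80) / 0.6350 = 13.13/0.6350 = 20.68 mg/L.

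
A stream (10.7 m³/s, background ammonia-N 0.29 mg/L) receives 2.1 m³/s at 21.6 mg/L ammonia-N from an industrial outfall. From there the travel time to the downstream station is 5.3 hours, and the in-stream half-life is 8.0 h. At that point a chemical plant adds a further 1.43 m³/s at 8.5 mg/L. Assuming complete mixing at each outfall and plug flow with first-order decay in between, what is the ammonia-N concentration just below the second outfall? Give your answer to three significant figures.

3.01 mg/L

Mixed concentration C = ΣQC/ΣQ = (10.70·0.2900 + 2.100·21.60) / 12.80 = 48.46/12.80 = 3.786 mg/L; combined flow 12.80 m³/s.
Half-life 8.0 h → k = ln 2 / 8.0 = 0.08664 h⁻¹ = 2.079 d⁻¹.
After decay, C = 3.786 × e^(−kt) = 3.786 × 0.6318 = 2.392 mg/L.
Second outfall: C = (12.80·2.392 + 1.430·8.500)/14.23 = 3.006 mg/L.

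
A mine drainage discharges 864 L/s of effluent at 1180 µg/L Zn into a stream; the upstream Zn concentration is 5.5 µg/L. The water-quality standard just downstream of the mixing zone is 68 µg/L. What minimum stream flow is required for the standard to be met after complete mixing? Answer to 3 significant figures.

Set C_mix = 68: (Q·5.500 + 864.0·1180) / (Q + 864.0) = 68
→ Q = 864.0·(1180 − 68)/(68 − 5.500) = 15370 L/s.

15400 L/s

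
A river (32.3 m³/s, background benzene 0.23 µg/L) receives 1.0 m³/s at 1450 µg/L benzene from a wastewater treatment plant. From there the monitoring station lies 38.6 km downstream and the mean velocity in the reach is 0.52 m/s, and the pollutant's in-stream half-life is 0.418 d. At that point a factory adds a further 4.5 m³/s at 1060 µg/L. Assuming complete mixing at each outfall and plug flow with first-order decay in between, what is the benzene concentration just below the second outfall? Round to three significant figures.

135 µg/L

Flow-weighted average: C = (32.30·0.2300 + 1.000·1450) / 33.30 = 1457/33.30 = 43.77 µg/L; combined flow 33.30 m³/s.
Travel time t = 38.6·1000 / 0.52 = 74230 s = 20.62 h.
Half-life 0.418 d → k = ln 2 / 0.418 = 1.658 d⁻¹.
Decay over the reach: 43.77·exp(−kt) = 43.77·0.2406 = 10.53 µg/L.
Second outfall: C = (33.30·10.53 + 4.500·1060)/37.80 = 135.5 µg/L.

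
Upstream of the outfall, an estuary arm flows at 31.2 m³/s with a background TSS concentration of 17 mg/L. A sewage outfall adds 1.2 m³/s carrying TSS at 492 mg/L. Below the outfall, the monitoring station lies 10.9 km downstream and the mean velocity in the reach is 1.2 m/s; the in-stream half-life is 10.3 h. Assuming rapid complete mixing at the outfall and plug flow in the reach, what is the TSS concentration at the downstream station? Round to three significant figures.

Mixed concentration C = ΣQC/ΣQ = (31.20·17.00 + 1.200·492.0) / 32.40 = 1121/32.40 = 34.59 mg/L.
Travel time t = 10.9·1000 / 1.2 = 9083 s = 2.523 h.
Half-life 10.3 h → k = ln 2 / 10.3 = 0.06730 h⁻¹ = 1.615 d⁻¹.
Applying C = C₀e^(−kt): 34.59 × 0.8438 = 29.19 mg/L.

29.2 mg/L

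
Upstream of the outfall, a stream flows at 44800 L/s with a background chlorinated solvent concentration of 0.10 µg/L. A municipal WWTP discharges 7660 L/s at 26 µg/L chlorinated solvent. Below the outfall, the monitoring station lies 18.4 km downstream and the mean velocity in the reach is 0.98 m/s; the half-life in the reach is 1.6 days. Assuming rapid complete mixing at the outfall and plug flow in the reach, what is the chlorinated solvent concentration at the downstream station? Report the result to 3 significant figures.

Mass balance: C = (44800·0.1000 + 7660·26.00) / 52460 = 203600/52460 = 3.882 µg/L.
Travel time t = 18.4·1000 / 0.98 = 18780 s = 5.215 h.
Half-life 1.6 d → k = ln 2 / 1.6 = 0.4332 d⁻¹.
Applying C = C₀e^(−kt): 3.882 × 0.9102 = 3.533 µg/L.

3.53 µg/L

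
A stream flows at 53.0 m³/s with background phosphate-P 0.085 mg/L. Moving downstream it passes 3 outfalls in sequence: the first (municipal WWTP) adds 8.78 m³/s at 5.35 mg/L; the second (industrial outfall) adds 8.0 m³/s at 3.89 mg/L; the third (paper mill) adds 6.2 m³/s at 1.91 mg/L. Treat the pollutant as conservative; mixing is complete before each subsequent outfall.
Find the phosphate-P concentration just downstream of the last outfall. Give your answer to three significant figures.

Below outfall 1: Q → 61.78 m³/s, C = (53.00·0.08500 + 8.780·5.350)/61.78 = 0.8332 mg/L.
Below outfall 2: Q → 69.78 m³/s, C = (61.78·0.8332 + 8.000·3.890)/69.78 = 1.184 mg/L.
Below outfall 3: Q → 75.98 m³/s, C = (69.78·1.184 + 6.200·1.910)/75.98 = 1.243 mg/L.

1.24 mg/L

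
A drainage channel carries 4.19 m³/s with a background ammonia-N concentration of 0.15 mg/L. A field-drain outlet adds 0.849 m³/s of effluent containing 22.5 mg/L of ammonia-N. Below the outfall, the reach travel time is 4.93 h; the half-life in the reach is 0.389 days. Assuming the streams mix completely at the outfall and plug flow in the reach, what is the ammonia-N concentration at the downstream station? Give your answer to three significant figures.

Mixed concentration C = ΣQC/ΣQ = (4.190·0.1500 + 0.8490·22.50) / 5.039 = 19.73/5.039 = 3.916 mg/L.
Half-life 0.389 d → k = ln 2 / 0.389 = 1.782 d⁻¹.
Decay over the reach: 3.916·exp(−kt) = 3.916·0.6935 = 2.715 mg/L.

2.72 mg/L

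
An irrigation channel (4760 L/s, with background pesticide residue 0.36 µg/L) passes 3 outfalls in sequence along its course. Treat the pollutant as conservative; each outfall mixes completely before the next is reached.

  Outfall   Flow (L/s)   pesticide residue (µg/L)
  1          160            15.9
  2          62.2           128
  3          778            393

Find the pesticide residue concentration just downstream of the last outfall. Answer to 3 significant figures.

Outfall 1: combined Q = 4920 L/s; C = (4760·0.3600 + 160.0·15.90)/4920 = 0.8654 µg/L.
Outfall 2: combined Q = 4982 L/s; C = (4920·0.8654 + 62.20·128.0)/4982 = 2.453 µg/L.
Outfall 3: combined Q = 5760 L/s; C = (4982·2.453 + 778.0·393.0)/5760 = 55.20 µg/L.

55.2 µg/L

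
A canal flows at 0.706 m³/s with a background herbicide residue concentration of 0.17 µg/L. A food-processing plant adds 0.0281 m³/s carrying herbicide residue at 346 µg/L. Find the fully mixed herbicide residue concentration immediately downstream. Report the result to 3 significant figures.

Flow-weighted average: C = (0.7060·0.1700 + 0.02810·346.0) / 0.7341 = 9.843/0.7341 = 13.41 µg/L.

13.4 µg/L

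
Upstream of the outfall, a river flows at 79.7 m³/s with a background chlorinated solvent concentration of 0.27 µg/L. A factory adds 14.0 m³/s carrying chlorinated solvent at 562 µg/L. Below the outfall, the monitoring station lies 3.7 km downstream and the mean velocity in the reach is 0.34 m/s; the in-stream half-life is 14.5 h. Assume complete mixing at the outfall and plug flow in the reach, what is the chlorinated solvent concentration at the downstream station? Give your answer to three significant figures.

72.9 µg/L

After mixing, C = (79.70·0.2700 + 14.00·562.0) / 93.70 = 7890/93.70 = 84.20 µg/L.
Travel time t = 3.7·1000 / 0.34 = 10880 s = 3.023 h.
Half-life 14.5 h → k = ln 2 / 14.5 = 0.04780 h⁻¹ = 1.147 d⁻¹.
Applying C = C₀e^(−kt): 84.20 × 0.8655 = 72.87 µg/L.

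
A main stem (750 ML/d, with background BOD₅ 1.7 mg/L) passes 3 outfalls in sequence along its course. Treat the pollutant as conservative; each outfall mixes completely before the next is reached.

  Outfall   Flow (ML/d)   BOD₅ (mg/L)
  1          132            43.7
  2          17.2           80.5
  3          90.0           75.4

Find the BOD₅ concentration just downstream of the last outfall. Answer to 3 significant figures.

15.4 mg/L

After outfall 1: Q = 750.0 + 132.0 = 882.0 ML/d; C = (750.0·1.700 + 132.0·43.70)/882.0 = 7.986 mg/L.
After outfall 2: Q = 882.0 + 17.20 = 899.2 ML/d; C = (882.0·7.986 + 17.20·80.50)/899.2 = 9.373 mg/L.
After outfall 3: Q = 899.2 + 90.00 = 989.2 ML/d; C = (899.2·9.373 + 90.00·75.40)/989.2 = 15.38 mg/L.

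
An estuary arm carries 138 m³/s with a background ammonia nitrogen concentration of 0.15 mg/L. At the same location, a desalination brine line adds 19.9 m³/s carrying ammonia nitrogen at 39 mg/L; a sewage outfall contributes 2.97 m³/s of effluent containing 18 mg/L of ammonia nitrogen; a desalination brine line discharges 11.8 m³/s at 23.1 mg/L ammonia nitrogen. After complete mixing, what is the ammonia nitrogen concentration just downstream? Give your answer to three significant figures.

Mixed concentration C = ΣQC/ΣQ = (138.0·0.1500 + 19.90·39.00 + 2.970·18.00 + 11.80·23.10) / 172.7 = 1123/172.7 = 6.503 mg/L.

6.50 mg/L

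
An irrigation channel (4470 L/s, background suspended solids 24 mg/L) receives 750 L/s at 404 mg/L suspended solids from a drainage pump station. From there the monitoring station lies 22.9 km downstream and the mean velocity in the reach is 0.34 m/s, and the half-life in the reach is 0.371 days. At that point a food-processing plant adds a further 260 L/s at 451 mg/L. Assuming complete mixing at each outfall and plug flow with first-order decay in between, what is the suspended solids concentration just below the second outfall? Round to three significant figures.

Mixed concentration C = ΣQC/ΣQ = (4470·24.00 + 750.0·404.0) / 5220 = 410300/5220 = 78.60 mg/L; combined flow 5220 L/s.
Travel time t = 22.9·1000 / 0.34 = 67350 s = 18.71 h.
Half-life 0.371 d → k = ln 2 / 0.371 = 1.868 d⁻¹.
After decay, C = 78.60 × e^(−kt) = 78.60 × 0.2331 = 18.32 mg/L.
Second outfall: C = (5220·18.32 + 260.0·451.0)/5480 = 38.85 mg/L.

38.8 mg/L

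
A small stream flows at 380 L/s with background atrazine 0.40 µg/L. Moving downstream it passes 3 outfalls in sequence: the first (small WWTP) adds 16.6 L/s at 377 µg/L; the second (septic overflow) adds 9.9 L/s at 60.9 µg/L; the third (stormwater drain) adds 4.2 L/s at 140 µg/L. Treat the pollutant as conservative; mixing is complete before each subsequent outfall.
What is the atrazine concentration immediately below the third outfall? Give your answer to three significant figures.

18.5 µg/L

Outfall 1: combined Q = 396.6 L/s; C = (380.0·0.4000 + 16.60·377.0)/396.6 = 16.16 µg/L.
Outfall 2: combined Q = 406.5 L/s; C = (396.6·16.16 + 9.900·60.90)/406.5 = 17.25 µg/L.
Outfall 3: combined Q = 410.7 L/s; C = (406.5·17.25 + 4.200·140.0)/410.7 = 18.51 µg/L.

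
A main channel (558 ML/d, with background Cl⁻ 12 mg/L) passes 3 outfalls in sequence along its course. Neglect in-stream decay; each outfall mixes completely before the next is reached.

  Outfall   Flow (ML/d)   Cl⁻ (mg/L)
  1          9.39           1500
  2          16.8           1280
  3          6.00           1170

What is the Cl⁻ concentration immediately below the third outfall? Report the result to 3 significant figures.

Outfall 1: combined Q = 567.4 ML/d; C = (558.0·12.00 + 9.390·1500)/567.4 = 36.63 mg/L.
Outfall 2: combined Q = 584.2 ML/d; C = (567.4·36.63 + 16.80·1280)/584.2 = 72.38 mg/L.
Outfall 3: combined Q = 590.2 ML/d; C = (584.2·72.38 + 6.000·1170)/590.2 = 83.54 mg/L.

83.5 mg/L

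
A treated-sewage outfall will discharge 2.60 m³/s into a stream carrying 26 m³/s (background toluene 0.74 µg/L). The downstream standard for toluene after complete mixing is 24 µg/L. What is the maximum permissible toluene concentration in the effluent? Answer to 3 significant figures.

At the limit, (Qr·Cr + Qe·Cₑ)/(Qr + Qe) = 24:
Cₑ = (28.60·24 − 26.00·0.7400) / 2.600 = 256.6 µg/L.

257 µg/L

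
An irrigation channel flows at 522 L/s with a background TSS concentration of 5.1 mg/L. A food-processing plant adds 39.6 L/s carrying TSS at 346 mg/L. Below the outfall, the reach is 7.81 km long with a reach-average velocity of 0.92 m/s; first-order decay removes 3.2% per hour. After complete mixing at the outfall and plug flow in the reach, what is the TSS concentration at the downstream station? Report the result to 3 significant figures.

Flow-weighted average: C = (522.0·5.100 + 39.60·346.0) / 561.6 = 16360/561.6 = 29.14 mg/L.
Travel time t = 7.81·1000 / 0.92 = 8489 s = 2.358 h.
3.2%/h lost → k = −ln(1 − 0.032) = 0.03252 h⁻¹.
Applying C = C₀e^(−kt): 29.14 × 0.9262 = 26.99 mg/L.

27.0 mg/L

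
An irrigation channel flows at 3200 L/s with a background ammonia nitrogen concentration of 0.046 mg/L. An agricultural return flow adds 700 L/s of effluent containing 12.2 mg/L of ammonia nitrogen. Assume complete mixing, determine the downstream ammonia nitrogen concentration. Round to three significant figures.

2.23 mg/L

After mixing, C = (3200·0.04600 + 700.0·12.20) / 3900 = 8687/3900 = 2.227 mg/L.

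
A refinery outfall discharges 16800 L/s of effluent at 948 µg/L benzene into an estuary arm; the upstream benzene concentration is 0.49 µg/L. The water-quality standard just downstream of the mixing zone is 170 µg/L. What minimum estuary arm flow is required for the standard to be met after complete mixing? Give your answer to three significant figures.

Set C_mix = 170: (Q·0.4900 + 16800·948.0) / (Q + 16800) = 170
→ Q = 16800·(948.0 − 170)/(170 − 0.4900) = 77110 L/s.

77100 L/s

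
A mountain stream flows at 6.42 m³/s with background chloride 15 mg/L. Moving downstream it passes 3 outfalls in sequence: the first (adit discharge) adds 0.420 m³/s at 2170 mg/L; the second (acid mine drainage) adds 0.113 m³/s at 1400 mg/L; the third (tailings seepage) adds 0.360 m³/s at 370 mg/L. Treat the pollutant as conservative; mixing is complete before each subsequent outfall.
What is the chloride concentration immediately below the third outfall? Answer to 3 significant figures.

Below outfall 1: Q → 6.840 m³/s, C = (6.420·15.00 + 0.4200·2170)/6.840 = 147.3 mg/L.
Below outfall 2: Q → 6.953 m³/s, C = (6.840·147.3 + 0.1130·1400)/6.953 = 167.7 mg/L.
Below outfall 3: Q → 7.313 m³/s, C = (6.953·167.7 + 0.3600·370.0)/7.313 = 177.6 mg/L.

178 mg/L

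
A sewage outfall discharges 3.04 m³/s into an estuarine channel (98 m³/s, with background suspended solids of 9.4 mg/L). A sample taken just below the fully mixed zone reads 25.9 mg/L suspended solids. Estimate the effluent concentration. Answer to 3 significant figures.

558 mg/L

Mass balance: 98.00·9.400 + 3.040·Cₑ = 101.0·25.90
→ Cₑ = (101.0·25.90 − 98.00·9.400) / 3.040 = 557.8 mg/L.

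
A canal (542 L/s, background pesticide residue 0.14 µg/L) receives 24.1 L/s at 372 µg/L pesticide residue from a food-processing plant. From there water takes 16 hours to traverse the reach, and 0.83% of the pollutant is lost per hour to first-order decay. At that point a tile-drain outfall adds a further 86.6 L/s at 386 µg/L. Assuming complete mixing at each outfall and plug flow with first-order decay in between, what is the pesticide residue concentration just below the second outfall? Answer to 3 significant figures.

63.3 µg/L

Flow-weighted average: C = (542.0·0.1400 + 24.10·372.0) / 566.1 = 9041/566.1 = 15.97 µg/L; combined flow 566.1 L/s.
0.83%/h lost → k = −ln(1 − 0.0083) = 0.008335 h⁻¹.
Decay over the reach: 15.97·exp(−kt) = 15.97·0.8752 = 13.98 µg/L.
Second outfall: C = (566.1·13.98 + 86.60·386.0)/652.7 = 63.34 µg/L.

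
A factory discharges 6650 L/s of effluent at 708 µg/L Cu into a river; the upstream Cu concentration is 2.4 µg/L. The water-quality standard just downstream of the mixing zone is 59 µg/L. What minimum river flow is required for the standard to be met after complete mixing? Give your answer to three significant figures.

76300 L/s

Set C_mix = 59: (Q·2.400 + 6650·708.0) / (Q + 6650) = 59
→ Q = 6650·(708.0 − 59)/(59 − 2.400) = 76250 L/s.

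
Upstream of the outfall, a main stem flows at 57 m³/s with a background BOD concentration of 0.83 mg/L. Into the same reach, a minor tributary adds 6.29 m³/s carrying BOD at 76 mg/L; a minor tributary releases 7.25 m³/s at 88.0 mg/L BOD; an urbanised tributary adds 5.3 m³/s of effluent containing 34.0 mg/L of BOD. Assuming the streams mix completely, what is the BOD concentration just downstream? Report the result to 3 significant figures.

Mass balance: C = (57.00·0.8300 + 6.290·76.00 + 7.250·88.00 + 5.300·34.00) / 75.84 = 1344/75.84 = 17.72 mg/L.

17.7 mg/L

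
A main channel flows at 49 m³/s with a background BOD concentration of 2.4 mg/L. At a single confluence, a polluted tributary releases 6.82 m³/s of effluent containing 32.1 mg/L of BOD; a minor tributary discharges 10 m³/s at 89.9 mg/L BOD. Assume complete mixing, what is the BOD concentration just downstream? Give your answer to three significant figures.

After mixing, C = (49.00·2.400 + 6.820·32.10 + 10.00·89.90) / 65.82 = 1236/65.82 = 18.77 mg/L.

18.8 mg/L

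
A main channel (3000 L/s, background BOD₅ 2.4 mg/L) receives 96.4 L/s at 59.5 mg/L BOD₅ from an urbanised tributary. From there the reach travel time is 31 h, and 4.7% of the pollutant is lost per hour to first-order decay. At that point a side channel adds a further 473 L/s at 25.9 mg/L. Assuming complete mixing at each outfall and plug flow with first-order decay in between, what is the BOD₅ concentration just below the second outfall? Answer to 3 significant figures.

Flow-weighted average: C = (3000·2.400 + 96.40·59.50) / 3096 = 12940/3096 = 4.178 mg/L; combined flow 3096 L/s.
4.7%/h lost → k = −ln(1 − 0.047) = 0.04814 h⁻¹.
First-order decay: C = 4.178·exp(−k·t) = 4.178·0.2248 = 0.9393 mg/L.
At the second outfall, C = (3096·0.9393 + 473.0·25.90) / (3096 + 473.0) = 4.247 mg/L.

4.25 mg/L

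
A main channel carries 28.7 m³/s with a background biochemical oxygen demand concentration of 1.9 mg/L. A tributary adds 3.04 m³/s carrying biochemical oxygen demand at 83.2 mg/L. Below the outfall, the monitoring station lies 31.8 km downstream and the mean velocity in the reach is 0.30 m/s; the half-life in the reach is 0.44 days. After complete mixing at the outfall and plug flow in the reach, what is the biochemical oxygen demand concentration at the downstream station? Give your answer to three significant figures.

After mixing, C = (28.70·1.900 + 3.040·83.20) / 31.74 = 307.5/31.74 = 9.687 mg/L.
Travel time t = 31.8·1000 / 0.30 = 106000 s = 29.44 h.
Half-life 0.44 d → k = ln 2 / 0.44 = 1.575 d⁻¹.
After decay, C = 9.687 × e^(−kt) = 9.687 × 0.1448 = 1.402 mg/L.

1.40 mg/L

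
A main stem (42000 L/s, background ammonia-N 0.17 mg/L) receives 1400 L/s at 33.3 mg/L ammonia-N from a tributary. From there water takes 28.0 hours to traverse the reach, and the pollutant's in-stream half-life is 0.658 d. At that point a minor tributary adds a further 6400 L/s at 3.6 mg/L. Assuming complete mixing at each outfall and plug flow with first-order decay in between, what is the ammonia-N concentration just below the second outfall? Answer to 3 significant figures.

0.779 mg/L

Mixed concentration C = ΣQC/ΣQ = (42000·0.1700 + 1400·33.30) / 43400 = 53760/43400 = 1.239 mg/L; combined flow 43400 L/s.
Half-life 0.658 d → k = ln 2 / 0.658 = 1.053 d⁻¹.
Applying C = C₀e^(−kt): 1.239 × 0.2926 = 0.3624 mg/L.
Second outfall: C = (43400·0.3624 + 6400·3.600)/49800 = 0.7785 mg/L.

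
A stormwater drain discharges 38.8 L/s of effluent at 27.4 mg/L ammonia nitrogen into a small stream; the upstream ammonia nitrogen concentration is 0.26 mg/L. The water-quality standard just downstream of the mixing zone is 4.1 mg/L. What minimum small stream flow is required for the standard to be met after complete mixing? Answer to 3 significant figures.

Set C_mix = 4.1: (Q·0.2600 + 38.80·27.40) / (Q + 38.80) = 4.1
→ Q = 38.80·(27.40 − 4.1)/(4.1 − 0.2600) = 235.4 L/s.

235 L/s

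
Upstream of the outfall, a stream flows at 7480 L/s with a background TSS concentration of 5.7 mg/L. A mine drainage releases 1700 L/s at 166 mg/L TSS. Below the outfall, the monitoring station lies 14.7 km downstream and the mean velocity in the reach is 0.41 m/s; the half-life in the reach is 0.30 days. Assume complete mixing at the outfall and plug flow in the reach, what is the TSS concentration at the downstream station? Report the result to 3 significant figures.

13.6 mg/L

Conservation of mass: C = (7480·5.700 + 1700·166.0) / 9180 = 324800/9180 = 35.39 mg/L.
Travel time t = 14.7·1000 / 0.41 = 35850 s = 9.959 h.
Half-life 0.30 d → k = ln 2 / 0.30 = 2.310 d⁻¹.
Decay over the reach: 35.39·exp(−kt) = 35.39·0.3834 = 13.57 mg/L.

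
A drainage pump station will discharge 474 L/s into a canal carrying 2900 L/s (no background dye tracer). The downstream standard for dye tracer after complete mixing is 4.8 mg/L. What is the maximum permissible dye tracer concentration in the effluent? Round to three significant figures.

At the limit, (Qr·Cr + Qe·Cₑ)/(Qr + Qe) = 4.8:
Cₑ = (3374·4.8 − 2900·0) / 474.0 = 34.17 mg/L.

34.2 mg/L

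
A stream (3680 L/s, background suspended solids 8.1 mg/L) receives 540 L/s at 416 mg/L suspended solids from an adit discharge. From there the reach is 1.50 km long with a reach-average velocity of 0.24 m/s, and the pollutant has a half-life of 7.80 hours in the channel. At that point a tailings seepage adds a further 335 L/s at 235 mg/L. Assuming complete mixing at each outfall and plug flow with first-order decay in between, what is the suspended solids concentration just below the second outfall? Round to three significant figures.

65.2 mg/L

Flow-weighted average: C = (3680·8.100 + 540.0·416.0) / 4220 = 254400/4220 = 60.30 mg/L; combined flow 4220 L/s.
Travel time t = 1.50·1000 / 0.24 = 6250 s = 1.736 h.
Half-life 7.80 h → k = ln 2 / 7.80 = 0.08887 h⁻¹ = 2.133 d⁻¹.
Decay over the reach: 60.30·exp(−kt) = 60.30·0.8570 = 51.68 mg/L.
Second outfall: C = (4220·51.68 + 335.0·235.0)/4555 = 65.16 mg/L.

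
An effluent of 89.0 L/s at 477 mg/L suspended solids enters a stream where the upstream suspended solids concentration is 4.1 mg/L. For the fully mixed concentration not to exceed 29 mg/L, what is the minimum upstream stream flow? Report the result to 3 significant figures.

Set C_mix = 29: (Q·4.100 + 89.00·477.0) / (Q + 89.00) = 29
→ Q = 89.00·(477.0 − 29)/(29 − 4.100) = 1601 L/s.

1600 L/s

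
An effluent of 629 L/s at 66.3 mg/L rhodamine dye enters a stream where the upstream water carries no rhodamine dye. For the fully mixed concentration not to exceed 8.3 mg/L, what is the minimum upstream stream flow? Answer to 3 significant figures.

4400 L/s

Set C_mix = 8.3: (Q·0 + 629.0·66.30) / (Q + 629.0) = 8.3
→ Q = 629.0·(66.30 − 8.3)/(8.3 − 0) = 4395 L/s.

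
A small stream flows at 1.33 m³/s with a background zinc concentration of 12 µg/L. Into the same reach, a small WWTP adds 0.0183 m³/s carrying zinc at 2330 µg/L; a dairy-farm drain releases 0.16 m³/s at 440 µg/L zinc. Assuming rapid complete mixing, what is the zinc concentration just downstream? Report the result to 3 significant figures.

85.5 µg/L

Mass balance: C = (1.330·12.00 + 0.01830·2330 + 0.1600·440.0) / 1.508 = 129.0/1.508 = 85.53 µg/L.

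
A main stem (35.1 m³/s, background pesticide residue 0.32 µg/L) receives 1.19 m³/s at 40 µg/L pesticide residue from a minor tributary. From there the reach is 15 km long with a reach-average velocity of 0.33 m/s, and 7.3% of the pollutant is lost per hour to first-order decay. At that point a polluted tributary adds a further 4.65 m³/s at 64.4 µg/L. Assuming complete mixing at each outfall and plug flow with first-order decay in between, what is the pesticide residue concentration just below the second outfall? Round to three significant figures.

7.87 µg/L

After mixing, C = (35.10·0.3200 + 1.190·40.00) / 36.29 = 58.83/36.29 = 1.621 µg/L; combined flow 36.29 m³/s.
Travel time t = 15·1000 / 0.33 = 45450 s = 12.63 h.
7.3%/h lost → k = −ln(1 − 0.073) = 0.07580 h⁻¹.
Decay over the reach: 1.621·exp(−kt) = 1.621·0.3840 = 0.6225 µg/L.
Second outfall: C = (36.29·0.6225 + 4.650·64.40)/40.94 = 7.866 µg/L.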